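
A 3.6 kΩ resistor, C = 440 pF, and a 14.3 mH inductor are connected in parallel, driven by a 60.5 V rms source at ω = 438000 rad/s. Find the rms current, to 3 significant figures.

16.9 mA

X_L = ωL = 6260 Ω
X_C = 1/(ωC) = 5190 Ω
Parallel: admittances add. Y = 1/R + 1/(jωL) + jωC
Y = (0.000278 + j3.31e-05) S
|Y| = 0.000280 S → |Z| = 1/|Y| = 3570 Ω, ∠Z = −∠Y = -6.79°
I = V/|Z| = 60.5/3570 = 16.9 mA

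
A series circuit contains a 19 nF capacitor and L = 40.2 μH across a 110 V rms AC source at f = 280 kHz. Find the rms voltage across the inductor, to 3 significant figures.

ω = 2πf = 1.759e+06 rad/s
X_L = ωL = 70.7 Ω
X_C = 1/(ωC) = 29.9 Ω
Net reactance X = X_L − X_C = 40.8 Ω
Z = j40.8 Ω
|Z| = √(0² + 40.8²) = 40.8 Ω
I = V/|Z| = 2.70 A
V_L = I·|Z_L| = 2.70 × 70.7 = 191 V

191 V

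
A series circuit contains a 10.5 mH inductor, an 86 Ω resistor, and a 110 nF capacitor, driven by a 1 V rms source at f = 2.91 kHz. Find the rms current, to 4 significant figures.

ω = 2πf = 18280 rad/s
X_L = ωL = 192.0 Ω
X_C = 1/(ωC) = 497.2 Ω
Net reactance X = X_L − X_C = -305.2 Ω
Z = 86.00 − j305.2 Ω
|Z| = √(86.00² + 305.2²) = 317.1 Ω
I = V/|Z| = 1/317.1 = 3.154 mA

3.154 mA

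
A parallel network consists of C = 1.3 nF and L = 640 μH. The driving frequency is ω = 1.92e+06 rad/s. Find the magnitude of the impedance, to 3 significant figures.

594 Ω

X_L = ωL = 1230 Ω
X_C = 1/(ωC) = 401 Ω
Parallel: admittances add. Y = 1/(jωL) + jωC
Y = (0 + j0.00168) S
|Y| = 0.00168 S → |Z| = 1/|Y| = 594 Ω, ∠Z = −∠Y = -90.0°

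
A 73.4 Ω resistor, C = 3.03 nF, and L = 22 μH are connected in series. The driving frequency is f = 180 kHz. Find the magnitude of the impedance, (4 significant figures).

276.8 Ω

ω = 2πf = 1.131e+06 rad/s
X_L = ωL = 24.88 Ω
X_C = 1/(ωC) = 291.8 Ω
Net reactance X = X_L − X_C = -266.9 Ω
Z = 73.40 − j266.9 Ω
|Z| = √(73.40² + 266.9²) = 276.8 Ω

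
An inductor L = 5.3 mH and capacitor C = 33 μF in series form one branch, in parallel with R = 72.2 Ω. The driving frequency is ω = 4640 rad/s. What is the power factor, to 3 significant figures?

0.243

X_L = ωL = 24.6 Ω
X_C = 1/(ωC) = 6.53 Ω
Branch 1: Z₁ = R = 72.2 Ω
Branch 2 (series LC): Z₂ = j(X_L − X_C) = j18.1 Ω
Parallel: Z = Z₁Z₂/(Z₁+Z₂), |Z| = 17.5 Ω, ∠Z = 76.0°
cos φ = cos(76.0°) = 0.243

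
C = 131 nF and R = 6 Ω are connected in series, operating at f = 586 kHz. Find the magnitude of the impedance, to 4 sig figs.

ω = 2πf = 3.682e+06 rad/s
X_C = 1/(ωC) = 2.073 Ω
Z = 6.000 − j2.073 Ω
|Z| = √(6.000² + 2.073²) = 6.348 Ω

6.348 Ω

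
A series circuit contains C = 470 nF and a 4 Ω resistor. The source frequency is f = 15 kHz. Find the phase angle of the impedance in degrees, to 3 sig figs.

-80.0°

ω = 2πf = 94250 rad/s
X_C = 1/(ωC) = 22.6 Ω
Z = 4.00 − j22.6 Ω
|Z| = √(4.00² + 22.6²) = 22.9 Ω
∠Z = arctan(-22.6/4.00) = -80.0°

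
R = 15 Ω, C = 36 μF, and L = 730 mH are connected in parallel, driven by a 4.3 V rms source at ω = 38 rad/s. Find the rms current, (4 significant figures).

323.1 mA

X_L = ωL = 27.74 Ω
X_C = 1/(ωC) = 731.0 Ω
Parallel: admittances add. Y = 1/R + 1/(jωL) + jωC
Y = (0.06667 − j0.03468) S
|Y| = 0.07515 S → |Z| = 1/|Y| = 13.31 Ω, ∠Z = −∠Y = 27.48°
I = V/|Z| = 4.3/13.31 = 323.1 mA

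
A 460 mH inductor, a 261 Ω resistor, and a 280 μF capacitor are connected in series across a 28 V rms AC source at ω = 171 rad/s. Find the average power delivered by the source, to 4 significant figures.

X_L = ωL = 78.66 Ω
X_C = 1/(ωC) = 20.89 Ω
Net reactance X = X_L − X_C = 57.77 Ω
Z = 261.0 + j57.77 Ω
|Z| = √(261.0² + 57.77²) = 267.3 Ω
∠Z = arctan(57.77/261.0) = 12.48°
I = V/|Z| = 104.7 mA
P = VI cos φ = 28 × 0.1047 × cos(12.48°) = 2.864 W

2.864 W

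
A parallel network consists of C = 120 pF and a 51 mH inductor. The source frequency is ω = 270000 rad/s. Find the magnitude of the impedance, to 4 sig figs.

X_L = ωL = 13770 Ω
X_C = 1/(ωC) = 30860 Ω
Parallel: admittances add. Y = 1/(jωL) + jωC
Y = (0 − j4.022e-05) S
|Y| = 4.022e-05 S → |Z| = 1/|Y| = 24860 Ω, ∠Z = −∠Y = 90.00°

24860 Ω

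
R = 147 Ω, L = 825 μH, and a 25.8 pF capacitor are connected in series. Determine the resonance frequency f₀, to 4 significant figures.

ω₀ = 1/√(LC) = 1/√(0.000825 × 2.58e-11) = 6.854e+06 rad/s
f₀ = ω₀/(2π) = 1.091 MHz

1.091 MHz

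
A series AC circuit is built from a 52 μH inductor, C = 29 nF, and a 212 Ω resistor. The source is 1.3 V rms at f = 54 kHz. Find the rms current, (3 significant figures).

5.70 mA

ω = 2πf = 339300 rad/s
X_L = ωL = 17.6 Ω
X_C = 1/(ωC) = 102 Ω
Net reactance X = X_L − X_C = -84.0 Ω
Z = 212 − j84.0 Ω
|Z| = √(212² + 84.0²) = 228 Ω
I = V/|Z| = 1.3/228 = 5.70 mA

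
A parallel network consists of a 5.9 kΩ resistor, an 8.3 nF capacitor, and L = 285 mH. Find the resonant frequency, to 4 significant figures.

3.272 kHz

ω₀ = 1/√(LC) = 1/√(0.285 × 8.3e-09) = 20560 rad/s
f₀ = ω₀/(2π) = 3.272 kHz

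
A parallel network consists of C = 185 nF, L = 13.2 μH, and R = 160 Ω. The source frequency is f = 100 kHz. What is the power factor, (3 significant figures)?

0.822

ω = 2πf = 628300 rad/s
X_L = ωL = 8.29 Ω
X_C = 1/(ωC) = 8.60 Ω
Parallel: admittances add. Y = 1/R + 1/(jωL) + jωC
Y = (0.00625 − j0.00433) S
|Y| = 0.00761 S → |Z| = 1/|Y| = 131 Ω, ∠Z = −∠Y = 34.7°
cos φ = cos(34.7°) = 0.822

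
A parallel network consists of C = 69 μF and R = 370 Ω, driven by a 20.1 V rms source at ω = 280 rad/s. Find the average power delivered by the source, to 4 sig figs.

1.092 W

X_C = 1/(ωC) = 51.76 Ω
Parallel: admittances add. Y = 1/R + jωC
Y = (0.002703 + j0.01932) S
|Y| = 0.01951 S → |Z| = 1/|Y| = 51.26 Ω, ∠Z = −∠Y = -82.04°
I = V/|Z| = 392.1 mA
P = VI cos φ = 20.1 × 0.3921 × cos(-82.04°) = 1.092 W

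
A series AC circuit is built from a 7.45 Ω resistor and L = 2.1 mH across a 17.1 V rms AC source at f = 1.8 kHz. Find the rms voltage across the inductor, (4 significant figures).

ω = 2πf = 11310 rad/s
X_L = ωL = 23.75 Ω
Z = 7.450 + j23.75 Ω
|Z| = √(7.450² + 23.75²) = 24.89 Ω
I = V/|Z| = 687.0 mA
V_L = I·|Z_L| = 0.6870 × 23.75 = 16.32 V

16.32 V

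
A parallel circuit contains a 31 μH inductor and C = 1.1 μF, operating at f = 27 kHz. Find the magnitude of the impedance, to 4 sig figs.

282.6 Ω

ω = 2πf = 169600 rad/s
X_L = ωL = 5.259 Ω
X_C = 1/(ωC) = 5.359 Ω
Parallel: admittances add. Y = 1/(jωL) + jωC
Y = (0 − j0.003539) S
|Y| = 0.003539 S → |Z| = 1/|Y| = 282.6 Ω, ∠Z = −∠Y = 90.00°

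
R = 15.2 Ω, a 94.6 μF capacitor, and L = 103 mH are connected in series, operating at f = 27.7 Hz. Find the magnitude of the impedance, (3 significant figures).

45.4 Ω

ω = 2πf = 174.0 rad/s
X_L = ωL = 17.9 Ω
X_C = 1/(ωC) = 60.7 Ω
Net reactance X = X_L − X_C = -42.8 Ω
Z = 15.2 − j42.8 Ω
|Z| = √(15.2² + 42.8²) = 45.4 Ω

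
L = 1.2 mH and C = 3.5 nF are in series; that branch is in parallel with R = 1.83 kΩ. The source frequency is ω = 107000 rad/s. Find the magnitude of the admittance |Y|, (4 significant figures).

673.3 μS

X_L = ωL = 128.4 Ω
X_C = 1/(ωC) = 2670 Ω
Branch 1: Z₁ = R = 1830 Ω
Branch 2 (series LC): Z₂ = j(X_L − X_C) = −j2542 Ω
Parallel: Z = Z₁Z₂/(Z₁+Z₂), |Z| = 1485 Ω, ∠Z = -35.75°
|Y| = 1/|Z| = 673.3 μS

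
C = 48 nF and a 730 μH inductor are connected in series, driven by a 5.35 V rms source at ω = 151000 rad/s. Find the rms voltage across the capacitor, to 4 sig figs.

X_L = ωL = 110.2 Ω
X_C = 1/(ωC) = 138.0 Ω
Net reactance X = X_L − X_C = -27.74 Ω
Z = − j27.74 Ω
|Z| = √(0² + 27.74²) = 27.74 Ω
I = V/|Z| = 192.9 mA
V_C = I·|Z_C| = 0.1929 × 138.0 = 26.61 V

26.61 V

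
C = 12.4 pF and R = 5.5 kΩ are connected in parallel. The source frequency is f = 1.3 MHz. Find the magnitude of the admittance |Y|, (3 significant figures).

ω = 2πf = 8.168e+06 rad/s
X_C = 1/(ωC) = 9870 Ω
Parallel: admittances add. Y = 1/R + jωC
Y = (0.000182 + j0.000101) S
|Y| = 0.000208 S → |Z| = 1/|Y| = 4800 Ω, ∠Z = −∠Y = -29.1°

208 μS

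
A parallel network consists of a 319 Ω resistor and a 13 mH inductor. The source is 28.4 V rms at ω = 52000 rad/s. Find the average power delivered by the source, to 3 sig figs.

2.53 W

X_L = ωL = 676 Ω
Parallel: admittances add. Y = 1/R + 1/(jωL)
Y = (0.00313 − j0.00148) S
|Y| = 0.00347 S → |Z| = 1/|Y| = 288 Ω, ∠Z = −∠Y = 25.3°
I = V/|Z| = 98.4 mA
P = VI cos φ = 28.4 × 0.0984 × cos(25.3°) = 2.53 W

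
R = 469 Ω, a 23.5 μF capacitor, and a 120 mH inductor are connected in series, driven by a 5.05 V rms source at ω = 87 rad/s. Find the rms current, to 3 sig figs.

7.54 mA

X_L = ωL = 10.4 Ω
X_C = 1/(ωC) = 489 Ω
Net reactance X = X_L − X_C = -479 Ω
Z = 469 − j479 Ω
|Z| = √(469² + 479²) = 670 Ω
I = V/|Z| = 5.05/670 = 7.54 mA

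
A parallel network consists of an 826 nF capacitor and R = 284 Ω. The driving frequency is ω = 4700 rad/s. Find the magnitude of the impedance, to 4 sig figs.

X_C = 1/(ωC) = 257.6 Ω
Parallel: admittances add. Y = 1/R + jωC
Y = (0.003521 + j0.003882) S
|Y| = 0.005241 S → |Z| = 1/|Y| = 190.8 Ω, ∠Z = −∠Y = -47.79°

190.8 Ω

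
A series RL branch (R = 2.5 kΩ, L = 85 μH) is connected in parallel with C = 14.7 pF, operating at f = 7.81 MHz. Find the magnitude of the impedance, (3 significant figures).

ω = 2πf = 4.907e+07 rad/s
X_L = ωL = 4170 Ω
X_C = 1/(ωC) = 1390 Ω
Branch 1 (R+jX_L): Z₁ = 2500 + j4170 Ω, |Z₁| = 4860 Ω
Branch 2 (−jX_C): Z₂ = −j1390 Ω
Parallel: Z = Z₁Z₂/(Z₁+Z₂), |Z| = 1800 Ω, ∠Z = -79.0°

1800 Ω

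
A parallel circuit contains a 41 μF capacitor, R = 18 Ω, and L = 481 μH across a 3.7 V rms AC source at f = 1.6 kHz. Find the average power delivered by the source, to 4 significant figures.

ω = 2πf = 10050 rad/s
X_L = ωL = 4.836 Ω
X_C = 1/(ωC) = 2.426 Ω
Parallel: admittances add. Y = 1/R + 1/(jωL) + jωC
Y = (0.05556 + j0.2054) S
|Y| = 0.2128 S → |Z| = 1/|Y| = 4.700 Ω, ∠Z = −∠Y = -74.86°
I = V/|Z| = 787.2 mA
P = VI cos φ = 3.7 × 0.7872 × cos(-74.86°) = 760.6 mW

760.6 mW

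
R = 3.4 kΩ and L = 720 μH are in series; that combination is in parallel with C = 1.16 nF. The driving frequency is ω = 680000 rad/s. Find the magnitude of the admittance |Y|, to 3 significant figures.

801 μS

X_L = ωL = 490 Ω
X_C = 1/(ωC) = 1270 Ω
Branch 1 (R+jX_L): Z₁ = 3400 + j490 Ω, |Z₁| = 3440 Ω
Branch 2 (−jX_C): Z₂ = −j1270 Ω
Parallel: Z = Z₁Z₂/(Z₁+Z₂), |Z| = 1250 Ω, ∠Z = -68.9°
|Y| = 1/|Z| = 801 μS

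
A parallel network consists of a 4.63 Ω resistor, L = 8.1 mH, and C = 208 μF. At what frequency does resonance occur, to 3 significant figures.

ω₀ = 1/√(LC) = 1/√(0.0081 × 0.000208) = 770.4 rad/s
f₀ = ω₀/(2π) = 123 Hz

123 Hz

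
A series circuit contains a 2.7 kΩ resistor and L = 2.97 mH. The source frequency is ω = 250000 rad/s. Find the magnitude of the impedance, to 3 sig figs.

2800 Ω

X_L = ωL = 742 Ω
Z = 2700 + j742 Ω
|Z| = √(2700² + 742²) = 2800 Ω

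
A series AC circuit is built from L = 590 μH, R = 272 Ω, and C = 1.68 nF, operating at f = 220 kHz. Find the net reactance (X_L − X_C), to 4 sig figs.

ω = 2πf = 1.382e+06 rad/s
X_L = ωL = 815.6 Ω
X_C = 1/(ωC) = 430.6 Ω
X = 815.6 − 430.6 = 384.9 Ω

384.9 Ω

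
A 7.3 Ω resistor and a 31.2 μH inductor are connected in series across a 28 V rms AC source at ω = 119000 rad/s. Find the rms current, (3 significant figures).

X_L = ωL = 3.71 Ω
Z = 7.30 + j3.71 Ω
|Z| = √(7.30² + 3.71²) = 8.19 Ω
I = V/|Z| = 28/8.19 = 3.42 A

3.42 A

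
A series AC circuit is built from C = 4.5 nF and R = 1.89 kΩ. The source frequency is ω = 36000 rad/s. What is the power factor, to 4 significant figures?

X_C = 1/(ωC) = 6173 Ω
Z = 1890 − j6173 Ω
|Z| = √(1890² + 6173²) = 6456 Ω
∠Z = arctan(-6173/1890) = -72.98°
cos φ = cos(-72.98°) = 0.2928

0.2928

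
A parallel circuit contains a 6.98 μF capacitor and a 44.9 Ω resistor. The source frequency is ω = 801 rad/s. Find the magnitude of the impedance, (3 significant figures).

43.5 Ω

X_C = 1/(ωC) = 179 Ω
Parallel: admittances add. Y = 1/R + jωC
Y = (0.0223 + j0.00559) S
|Y| = 0.0230 S → |Z| = 1/|Y| = 43.5 Ω, ∠Z = −∠Y = -14.1°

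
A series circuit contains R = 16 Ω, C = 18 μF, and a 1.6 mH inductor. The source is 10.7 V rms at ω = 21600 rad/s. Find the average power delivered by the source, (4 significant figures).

X_L = ωL = 34.56 Ω
X_C = 1/(ωC) = 2.572 Ω
Net reactance X = X_L − X_C = 31.99 Ω
Z = 16.00 + j31.99 Ω
|Z| = √(16.00² + 31.99²) = 35.77 Ω
∠Z = arctan(31.99/16.00) = 63.43°
I = V/|Z| = 299.2 mA
P = VI cos φ = 10.7 × 0.2992 × cos(63.43°) = 1.432 W

1.432 W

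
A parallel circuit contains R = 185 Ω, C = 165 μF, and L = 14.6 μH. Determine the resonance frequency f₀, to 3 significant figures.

3.24 kHz

ω₀ = 1/√(LC) = 1/√(1.46e-05 × 0.000165) = 20370 rad/s
f₀ = ω₀/(2π) = 3.24 kHz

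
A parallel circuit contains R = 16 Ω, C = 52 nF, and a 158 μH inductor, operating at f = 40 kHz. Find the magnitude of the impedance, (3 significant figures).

ω = 2πf = 251300 rad/s
X_L = ωL = 39.7 Ω
X_C = 1/(ωC) = 76.5 Ω
Parallel: admittances add. Y = 1/R + 1/(jωL) + jωC
Y = (0.0625 − j0.0121) S
|Y| = 0.0637 S → |Z| = 1/|Y| = 15.7 Ω, ∠Z = −∠Y = 11.0°

15.7 Ω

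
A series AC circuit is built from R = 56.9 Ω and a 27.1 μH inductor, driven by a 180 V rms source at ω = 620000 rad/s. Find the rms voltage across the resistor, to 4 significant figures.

X_L = ωL = 16.80 Ω
Z = 56.90 + j16.80 Ω
|Z| = √(56.90² + 16.80²) = 59.33 Ω
I = V/|Z| = 3.034 A
V_R = I·|Z_R| = 3.034 × 56.90 = 172.6 V

172.6 V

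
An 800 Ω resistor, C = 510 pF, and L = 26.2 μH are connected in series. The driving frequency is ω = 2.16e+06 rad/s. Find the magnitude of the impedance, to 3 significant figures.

1170 Ω

X_L = ωL = 56.6 Ω
X_C = 1/(ωC) = 908 Ω
Net reactance X = X_L − X_C = -851 Ω
Z = 800 − j851 Ω
|Z| = √(800² + 851²) = 1170 Ω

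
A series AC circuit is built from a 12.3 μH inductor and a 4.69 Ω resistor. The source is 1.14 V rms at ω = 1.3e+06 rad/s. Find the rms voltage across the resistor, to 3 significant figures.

X_L = ωL = 16.0 Ω
Z = 4.69 + j16.0 Ω
|Z| = √(4.69² + 16.0²) = 16.7 Ω
I = V/|Z| = 68.4 mA
V_R = I·|Z_R| = 0.0684 × 4.69 = 0.321 V

0.321 V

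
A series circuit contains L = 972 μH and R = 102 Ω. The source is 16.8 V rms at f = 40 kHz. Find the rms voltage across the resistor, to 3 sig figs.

6.47 V

ω = 2πf = 251300 rad/s
X_L = ωL = 244 Ω
Z = 102 + j244 Ω
|Z| = √(102² + 244²) = 265 Ω
I = V/|Z| = 63.5 mA
V_R = I·|Z_R| = 0.0635 × 102 = 6.47 V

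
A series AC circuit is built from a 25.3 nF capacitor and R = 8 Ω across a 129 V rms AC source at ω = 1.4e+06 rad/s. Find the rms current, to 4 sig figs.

X_C = 1/(ωC) = 28.23 Ω
Z = 8.000 − j28.23 Ω
|Z| = √(8.000² + 28.23²) = 29.34 Ω
I = V/|Z| = 129/29.34 = 4.396 A

4.396 A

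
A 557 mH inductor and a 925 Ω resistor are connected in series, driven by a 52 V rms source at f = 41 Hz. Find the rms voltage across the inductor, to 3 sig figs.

7.97 V

ω = 2πf = 257.6 rad/s
X_L = ωL = 143 Ω
Z = 925 + j143 Ω
|Z| = √(925² + 143²) = 936 Ω
I = V/|Z| = 55.6 mA
V_L = I·|Z_L| = 0.0556 × 143 = 7.97 V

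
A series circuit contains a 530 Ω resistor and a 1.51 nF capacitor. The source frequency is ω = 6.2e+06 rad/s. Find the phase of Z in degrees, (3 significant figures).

-11.4°

X_C = 1/(ωC) = 107 Ω
Z = 530 − j107 Ω
|Z| = √(530² + 107²) = 541 Ω
∠Z = arctan(-107/530) = -11.4°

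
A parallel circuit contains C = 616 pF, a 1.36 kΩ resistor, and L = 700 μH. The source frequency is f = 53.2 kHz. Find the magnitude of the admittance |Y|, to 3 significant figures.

ω = 2πf = 334300 rad/s
X_L = ωL = 234 Ω
X_C = 1/(ωC) = 4860 Ω
Parallel: admittances add. Y = 1/R + 1/(jωL) + jωC
Y = (0.000735 − j0.00407) S
|Y| = 0.00413 S → |Z| = 1/|Y| = 242 Ω, ∠Z = −∠Y = 79.8°

4.13 mS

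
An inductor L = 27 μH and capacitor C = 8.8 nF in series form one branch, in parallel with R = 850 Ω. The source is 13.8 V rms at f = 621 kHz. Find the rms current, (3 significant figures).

182 mA

ω = 2πf = 3.902e+06 rad/s
X_L = ωL = 105 Ω
X_C = 1/(ωC) = 29.1 Ω
Branch 1: Z₁ = R = 850 Ω
Branch 2 (series LC): Z₂ = j(X_L − X_C) = j76.2 Ω
Parallel: Z = Z₁Z₂/(Z₁+Z₂), |Z| = 75.9 Ω, ∠Z = 84.9°
I = V/|Z| = 13.8/75.9 = 182 mA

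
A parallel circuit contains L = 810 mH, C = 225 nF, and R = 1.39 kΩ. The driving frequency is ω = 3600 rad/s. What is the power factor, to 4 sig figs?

0.8387

X_L = ωL = 2916 Ω
X_C = 1/(ωC) = 1235 Ω
Parallel: admittances add. Y = 1/R + 1/(jωL) + jωC
Y = (0.0007194 + j0.0004671) S
|Y| = 0.0008577 S → |Z| = 1/|Y| = 1166 Ω, ∠Z = −∠Y = -32.99°
cos φ = cos(-32.99°) = 0.8387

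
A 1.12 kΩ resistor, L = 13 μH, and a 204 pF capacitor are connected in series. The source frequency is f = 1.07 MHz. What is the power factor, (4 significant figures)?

0.8677

ω = 2πf = 6.723e+06 rad/s
X_L = ωL = 87.40 Ω
X_C = 1/(ωC) = 729.1 Ω
Net reactance X = X_L − X_C = -641.7 Ω
Z = 1120 − j641.7 Ω
|Z| = √(1120² + 641.7²) = 1291 Ω
∠Z = arctan(-641.7/1120) = -29.81°
cos φ = cos(-29.81°) = 0.8677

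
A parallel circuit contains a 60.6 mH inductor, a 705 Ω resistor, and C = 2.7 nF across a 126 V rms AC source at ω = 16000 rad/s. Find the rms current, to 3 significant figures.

X_L = ωL = 970 Ω
X_C = 1/(ωC) = 23100 Ω
Parallel: admittances add. Y = 1/R + 1/(jωL) + jωC
Y = (0.00142 − j0.000988) S
|Y| = 0.00173 S → |Z| = 1/|Y| = 578 Ω, ∠Z = −∠Y = 34.9°
I = V/|Z| = 126/578 = 218 mA

218 mA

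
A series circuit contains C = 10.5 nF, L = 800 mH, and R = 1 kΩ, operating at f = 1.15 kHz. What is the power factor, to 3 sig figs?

0.134

ω = 2πf = 7226 rad/s
X_L = ωL = 5780 Ω
X_C = 1/(ωC) = 13200 Ω
Net reactance X = X_L − X_C = -7400 Ω
Z = 1000 − j7400 Ω
|Z| = √(1000² + 7400²) = 7470 Ω
∠Z = arctan(-7400/1000) = -82.3°
cos φ = cos(-82.3°) = 0.134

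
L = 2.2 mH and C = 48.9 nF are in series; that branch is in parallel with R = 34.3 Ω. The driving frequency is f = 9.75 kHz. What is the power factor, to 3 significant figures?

ω = 2πf = 61260 rad/s
X_L = ωL = 135 Ω
X_C = 1/(ωC) = 334 Ω
Branch 1: Z₁ = R = 34.3 Ω
Branch 2 (series LC): Z₂ = j(X_L − X_C) = −j199 Ω
Parallel: Z = Z₁Z₂/(Z₁+Z₂), |Z| = 33.8 Ω, ∠Z = -9.78°
cos φ = cos(-9.78°) = 0.985

0.985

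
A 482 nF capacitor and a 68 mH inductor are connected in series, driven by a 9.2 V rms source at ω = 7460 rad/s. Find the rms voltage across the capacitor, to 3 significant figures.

11.2 V

X_L = ωL = 507 Ω
X_C = 1/(ωC) = 278 Ω
Net reactance X = X_L − X_C = 229 Ω
Z = j229 Ω
|Z| = √(0² + 229²) = 229 Ω
I = V/|Z| = 40.1 mA
V_C = I·|Z_C| = 0.0401 × 278 = 11.2 V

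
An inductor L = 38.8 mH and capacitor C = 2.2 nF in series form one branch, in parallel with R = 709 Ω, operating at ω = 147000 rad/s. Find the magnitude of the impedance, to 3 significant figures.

X_L = ωL = 5700 Ω
X_C = 1/(ωC) = 3090 Ω
Branch 1: Z₁ = R = 709 Ω
Branch 2 (series LC): Z₂ = j(X_L − X_C) = j2610 Ω
Parallel: Z = Z₁Z₂/(Z₁+Z₂), |Z| = 684 Ω, ∠Z = 15.2°

684 Ω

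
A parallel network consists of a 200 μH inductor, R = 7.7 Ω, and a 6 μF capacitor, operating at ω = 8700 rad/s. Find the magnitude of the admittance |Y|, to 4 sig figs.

538.4 mS

X_L = ωL = 1.740 Ω
X_C = 1/(ωC) = 19.16 Ω
Parallel: admittances add. Y = 1/R + 1/(jωL) + jωC
Y = (0.1299 − j0.5225) S
|Y| = 0.5384 S → |Z| = 1/|Y| = 1.857 Ω, ∠Z = −∠Y = 76.04°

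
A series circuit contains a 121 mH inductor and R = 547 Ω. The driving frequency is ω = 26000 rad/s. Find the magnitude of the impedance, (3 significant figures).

3190 Ω

X_L = ωL = 3150 Ω
Z = 547 + j3150 Ω
|Z| = √(547² + 3150²) = 3190 Ω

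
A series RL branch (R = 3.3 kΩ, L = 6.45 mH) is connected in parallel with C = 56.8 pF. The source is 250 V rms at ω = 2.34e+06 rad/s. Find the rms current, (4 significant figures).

X_L = ωL = 15090 Ω
X_C = 1/(ωC) = 7524 Ω
Branch 1 (R+jX_L): Z₁ = 3300 + j15090 Ω, |Z₁| = 15450 Ω
Branch 2 (−jX_C): Z₂ = −j7524 Ω
Parallel: Z = Z₁Z₂/(Z₁+Z₂), |Z| = 14080 Ω, ∠Z = -78.78°
I = V/|Z| = 250/14080 = 17.76 mA

17.76 mA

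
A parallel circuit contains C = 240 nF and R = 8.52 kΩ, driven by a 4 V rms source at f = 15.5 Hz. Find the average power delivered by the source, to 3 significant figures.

1.88 mW

ω = 2πf = 97.39 rad/s
X_C = 1/(ωC) = 42800 Ω
Parallel: admittances add. Y = 1/R + jωC
Y = (0.000117 + j2.34e-05) S
|Y| = 0.000120 S → |Z| = 1/|Y| = 8360 Ω, ∠Z = −∠Y = -11.3°
I = V/|Z| = 479 μA
P = VI cos φ = 4 × 0.000479 × cos(-11.3°) = 1.88 mW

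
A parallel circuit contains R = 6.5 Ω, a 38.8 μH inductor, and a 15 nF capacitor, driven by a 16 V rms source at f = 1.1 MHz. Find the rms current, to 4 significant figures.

2.935 A

ω = 2πf = 6.912e+06 rad/s
X_L = ωL = 268.2 Ω
X_C = 1/(ωC) = 9.646 Ω
Parallel: admittances add. Y = 1/R + 1/(jωL) + jωC
Y = (0.1538 + j0.09994) S
|Y| = 0.1835 S → |Z| = 1/|Y| = 5.451 Ω, ∠Z = −∠Y = -33.01°
I = V/|Z| = 16/5.451 = 2.935 A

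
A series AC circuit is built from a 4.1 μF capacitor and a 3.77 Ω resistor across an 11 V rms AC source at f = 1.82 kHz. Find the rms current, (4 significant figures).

ω = 2πf = 11440 rad/s
X_C = 1/(ωC) = 21.33 Ω
Z = 3.770 − j21.33 Ω
|Z| = √(3.770² + 21.33²) = 21.66 Ω
I = V/|Z| = 11/21.66 = 507.9 mA

507.9 mA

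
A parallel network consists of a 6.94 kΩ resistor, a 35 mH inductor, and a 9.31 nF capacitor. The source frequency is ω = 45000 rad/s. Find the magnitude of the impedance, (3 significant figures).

3850 Ω

X_L = ωL = 1580 Ω
X_C = 1/(ωC) = 2390 Ω
Parallel: admittances add. Y = 1/R + 1/(jωL) + jωC
Y = (0.000144 − j0.000216) S
|Y| = 0.000260 S → |Z| = 1/|Y| = 3850 Ω, ∠Z = −∠Y = 56.3°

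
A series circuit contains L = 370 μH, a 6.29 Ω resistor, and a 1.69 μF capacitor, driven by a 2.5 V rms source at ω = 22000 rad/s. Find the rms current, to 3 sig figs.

126 mA

X_L = ωL = 8.14 Ω
X_C = 1/(ωC) = 26.9 Ω
Net reactance X = X_L − X_C = -18.8 Ω
Z = 6.29 − j18.8 Ω
|Z| = √(6.29² + 18.8²) = 19.8 Ω
I = V/|Z| = 2.5/19.8 = 126 mA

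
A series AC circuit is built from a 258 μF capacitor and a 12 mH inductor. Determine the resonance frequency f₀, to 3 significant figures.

ω₀ = 1/√(LC) = 1/√(0.012 × 0.000258) = 568.3 rad/s
f₀ = ω₀/(2π) = 90.5 Hz

90.5 Hz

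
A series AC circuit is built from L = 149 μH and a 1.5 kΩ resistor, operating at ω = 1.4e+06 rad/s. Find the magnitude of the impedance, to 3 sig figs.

1510 Ω

X_L = ωL = 209 Ω
Z = 1500 + j209 Ω
|Z| = √(1500² + 209²) = 1510 Ω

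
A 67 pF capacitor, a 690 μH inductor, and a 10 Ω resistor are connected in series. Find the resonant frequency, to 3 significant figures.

ω₀ = 1/√(LC) = 1/√(0.00069 × 6.7e-11) = 4.651e+06 rad/s
f₀ = ω₀/(2π) = 740 kHz

740 kHz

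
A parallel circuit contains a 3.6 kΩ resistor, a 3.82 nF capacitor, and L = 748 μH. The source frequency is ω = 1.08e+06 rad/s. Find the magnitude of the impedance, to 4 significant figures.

344.7 Ω

X_L = ωL = 807.8 Ω
X_C = 1/(ωC) = 242.4 Ω
Parallel: admittances add. Y = 1/R + 1/(jωL) + jωC
Y = (0.0002778 + j0.002888) S
|Y| = 0.002901 S → |Z| = 1/|Y| = 344.7 Ω, ∠Z = −∠Y = -84.51°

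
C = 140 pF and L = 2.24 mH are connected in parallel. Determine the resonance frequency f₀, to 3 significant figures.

ω₀ = 1/√(LC) = 1/√(0.00224 × 1.4e-10) = 1.786e+06 rad/s
f₀ = ω₀/(2π) = 284 kHz

284 kHz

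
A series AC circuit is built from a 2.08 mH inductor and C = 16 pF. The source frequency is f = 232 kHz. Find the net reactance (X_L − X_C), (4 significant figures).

ω = 2πf = 1.458e+06 rad/s
X_L = ωL = 3032 Ω
X_C = 1/(ωC) = 42880 Ω
X = 3032 − 42880 = -39840 Ω

-39840 Ω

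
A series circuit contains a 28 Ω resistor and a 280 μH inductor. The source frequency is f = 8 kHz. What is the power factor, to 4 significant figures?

0.8935

ω = 2πf = 50270 rad/s
X_L = ωL = 14.07 Ω
Z = 28.00 + j14.07 Ω
|Z| = √(28.00² + 14.07²) = 31.34 Ω
∠Z = arctan(14.07/28.00) = 26.69°
cos φ = cos(26.69°) = 0.8935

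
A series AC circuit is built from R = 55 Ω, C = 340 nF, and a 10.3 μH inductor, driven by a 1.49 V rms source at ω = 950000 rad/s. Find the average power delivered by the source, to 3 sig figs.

X_L = ωL = 9.79 Ω
X_C = 1/(ωC) = 3.10 Ω
Net reactance X = X_L − X_C = 6.69 Ω
Z = 55.0 + j6.69 Ω
|Z| = √(55.0² + 6.69²) = 55.4 Ω
∠Z = arctan(6.69/55.0) = 6.93°
I = V/|Z| = 26.9 mA
P = VI cos φ = 1.49 × 0.0269 × cos(6.93°) = 39.8 mW

39.8 mW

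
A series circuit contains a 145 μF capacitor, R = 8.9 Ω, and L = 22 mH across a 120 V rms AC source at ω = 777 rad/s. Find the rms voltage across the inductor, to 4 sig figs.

169.3 V

X_L = ωL = 17.09 Ω
X_C = 1/(ωC) = 8.876 Ω
Net reactance X = X_L − X_C = 8.218 Ω
Z = 8.900 + j8.218 Ω
|Z| = √(8.900² + 8.218²) = 12.11 Ω
I = V/|Z| = 9.906 A
V_L = I·|Z_L| = 9.906 × 17.09 = 169.3 V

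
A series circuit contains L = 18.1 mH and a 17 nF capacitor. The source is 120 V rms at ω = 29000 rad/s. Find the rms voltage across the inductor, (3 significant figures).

X_L = ωL = 525 Ω
X_C = 1/(ωC) = 2030 Ω
Net reactance X = X_L − X_C = -1500 Ω
Z = − j1500 Ω
|Z| = √(0² + 1500²) = 1500 Ω
I = V/|Z| = 79.8 mA
V_L = I·|Z_L| = 0.0798 × 525 = 41.9 V

41.9 V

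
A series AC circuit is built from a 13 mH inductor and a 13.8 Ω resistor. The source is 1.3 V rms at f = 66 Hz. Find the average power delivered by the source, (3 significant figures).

ω = 2πf = 414.7 rad/s
X_L = ωL = 5.39 Ω
Z = 13.8 + j5.39 Ω
|Z| = √(13.8² + 5.39²) = 14.8 Ω
∠Z = arctan(5.39/13.8) = 21.3°
I = V/|Z| = 87.7 mA
P = VI cos φ = 1.3 × 0.0877 × cos(21.3°) = 106 mW

106 mW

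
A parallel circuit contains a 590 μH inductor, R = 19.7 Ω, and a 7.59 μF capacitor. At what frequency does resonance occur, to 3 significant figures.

2.38 kHz

ω₀ = 1/√(LC) = 1/√(0.00059 × 7.59e-06) = 14940 rad/s
f₀ = ω₀/(2π) = 2.38 kHz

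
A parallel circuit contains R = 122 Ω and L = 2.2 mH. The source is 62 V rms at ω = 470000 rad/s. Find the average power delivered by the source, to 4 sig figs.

X_L = ωL = 1034 Ω
Parallel: admittances add. Y = 1/R + 1/(jωL)
Y = (0.008197 − j0.0009671) S
|Y| = 0.008254 S → |Z| = 1/|Y| = 121.2 Ω, ∠Z = −∠Y = 6.729°
I = V/|Z| = 511.7 mA
P = VI cos φ = 62 × 0.5117 × cos(6.729°) = 31.51 W

31.51 W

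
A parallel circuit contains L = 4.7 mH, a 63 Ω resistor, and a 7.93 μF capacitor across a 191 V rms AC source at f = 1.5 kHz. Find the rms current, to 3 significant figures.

10.4 A

ω = 2πf = 9425 rad/s
X_L = ωL = 44.3 Ω
X_C = 1/(ωC) = 13.4 Ω
Parallel: admittances add. Y = 1/R + 1/(jωL) + jωC
Y = (0.0159 + j0.0522) S
|Y| = 0.0545 S → |Z| = 1/|Y| = 18.3 Ω, ∠Z = −∠Y = -73.1°
I = V/|Z| = 191/18.3 = 10.4 A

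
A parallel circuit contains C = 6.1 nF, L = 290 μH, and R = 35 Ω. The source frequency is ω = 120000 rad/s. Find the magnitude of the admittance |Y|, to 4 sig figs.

X_L = ωL = 34.80 Ω
X_C = 1/(ωC) = 1366 Ω
Parallel: admittances add. Y = 1/R + 1/(jωL) + jωC
Y = (0.02857 − j0.02800) S
|Y| = 0.04001 S → |Z| = 1/|Y| = 25.00 Ω, ∠Z = −∠Y = 44.42°

40.01 mS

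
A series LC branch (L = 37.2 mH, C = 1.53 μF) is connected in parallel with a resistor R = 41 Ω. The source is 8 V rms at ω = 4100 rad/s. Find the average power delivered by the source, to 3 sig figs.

1.56 W

X_L = ωL = 153 Ω
X_C = 1/(ωC) = 159 Ω
Branch 1: Z₁ = R = 41.0 Ω
Branch 2 (series LC): Z₂ = j(X_L − X_C) = −j6.89 Ω
Parallel: Z = Z₁Z₂/(Z₁+Z₂), |Z| = 6.80 Ω, ∠Z = -80.5°
I = V/|Z| = 1.18 A
P = VI cos φ = 8 × 1.18 × cos(-80.5°) = 1.56 W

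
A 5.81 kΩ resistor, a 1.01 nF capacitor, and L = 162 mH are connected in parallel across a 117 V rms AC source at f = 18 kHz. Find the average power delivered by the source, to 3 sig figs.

ω = 2πf = 113100 rad/s
X_L = ωL = 18300 Ω
X_C = 1/(ωC) = 8750 Ω
Parallel: admittances add. Y = 1/R + 1/(jωL) + jωC
Y = (0.000172 + j5.96e-05) S
|Y| = 0.000182 S → |Z| = 1/|Y| = 5490 Ω, ∠Z = −∠Y = -19.1°
I = V/|Z| = 21.3 mA
P = VI cos φ = 117 × 0.0213 × cos(-19.1°) = 2.36 W

2.36 W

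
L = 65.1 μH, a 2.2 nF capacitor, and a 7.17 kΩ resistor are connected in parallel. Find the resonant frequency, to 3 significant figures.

ω₀ = 1/√(LC) = 1/√(6.51e-05 × 2.2e-09) = 2.642e+06 rad/s
f₀ = ω₀/(2π) = 421 kHz

421 kHz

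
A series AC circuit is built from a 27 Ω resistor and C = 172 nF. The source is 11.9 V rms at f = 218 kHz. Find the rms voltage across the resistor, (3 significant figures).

ω = 2πf = 1.37e+06 rad/s
X_C = 1/(ωC) = 4.24 Ω
Z = 27.0 − j4.24 Ω
|Z| = √(27.0² + 4.24²) = 27.3 Ω
I = V/|Z| = 435 mA
V_R = I·|Z_R| = 0.435 × 27.0 = 11.8 V

11.8 V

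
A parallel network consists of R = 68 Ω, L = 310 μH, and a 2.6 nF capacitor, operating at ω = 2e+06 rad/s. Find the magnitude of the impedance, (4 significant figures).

X_L = ωL = 620.0 Ω
X_C = 1/(ωC) = 192.3 Ω
Parallel: admittances add. Y = 1/R + 1/(jωL) + jωC
Y = (0.01471 + j0.003587) S
|Y| = 0.01514 S → |Z| = 1/|Y| = 66.06 Ω, ∠Z = −∠Y = -13.71°

66.06 Ω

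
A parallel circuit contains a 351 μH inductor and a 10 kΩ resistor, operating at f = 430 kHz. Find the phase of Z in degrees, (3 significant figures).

ω = 2πf = 2.702e+06 rad/s
X_L = ωL = 948 Ω
Parallel: admittances add. Y = 1/R + 1/(jωL)
Y = (0.000100 − j0.00105) S
|Y| = 0.00106 S → |Z| = 1/|Y| = 944 Ω, ∠Z = −∠Y = 84.6°

84.6°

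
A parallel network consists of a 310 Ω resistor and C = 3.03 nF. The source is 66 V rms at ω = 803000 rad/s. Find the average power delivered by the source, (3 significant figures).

X_C = 1/(ωC) = 411 Ω
Parallel: admittances add. Y = 1/R + jωC
Y = (0.00323 + j0.00243) S
|Y| = 0.00404 S → |Z| = 1/|Y| = 247 Ω, ∠Z = −∠Y = -37.0°
I = V/|Z| = 267 mA
P = VI cos φ = 66 × 0.267 × cos(-37.0°) = 14.1 W

14.1 W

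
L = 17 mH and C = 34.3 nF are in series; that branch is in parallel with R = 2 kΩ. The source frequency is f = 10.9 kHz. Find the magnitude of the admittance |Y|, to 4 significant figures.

ω = 2πf = 68490 rad/s
X_L = ωL = 1164 Ω
X_C = 1/(ωC) = 425.7 Ω
Branch 1: Z₁ = R = 2000 Ω
Branch 2 (series LC): Z₂ = j(X_L − X_C) = j738.6 Ω
Parallel: Z = Z₁Z₂/(Z₁+Z₂), |Z| = 692.8 Ω, ∠Z = 69.73°
|Y| = 1/|Z| = 1.443 mS

1.443 mS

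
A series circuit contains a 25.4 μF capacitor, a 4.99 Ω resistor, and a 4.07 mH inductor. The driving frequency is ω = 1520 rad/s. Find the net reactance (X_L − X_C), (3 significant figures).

X_L = ωL = 6.19 Ω
X_C = 1/(ωC) = 25.9 Ω
X = 6.19 − 25.9 = -19.7 Ω

-19.7 Ω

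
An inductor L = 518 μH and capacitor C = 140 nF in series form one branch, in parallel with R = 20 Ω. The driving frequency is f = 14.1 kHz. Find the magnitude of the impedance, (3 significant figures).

ω = 2πf = 88590 rad/s
X_L = ωL = 45.9 Ω
X_C = 1/(ωC) = 80.6 Ω
Branch 1: Z₁ = R = 20.0 Ω
Branch 2 (series LC): Z₂ = j(X_L − X_C) = −j34.7 Ω
Parallel: Z = Z₁Z₂/(Z₁+Z₂), |Z| = 17.3 Ω, ∠Z = -29.9°

17.3 Ω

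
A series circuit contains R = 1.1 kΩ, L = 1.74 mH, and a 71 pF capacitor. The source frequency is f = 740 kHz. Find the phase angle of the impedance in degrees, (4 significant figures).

77.74°

ω = 2πf = 4.65e+06 rad/s
X_L = ωL = 8090 Ω
X_C = 1/(ωC) = 3029 Ω
Net reactance X = X_L − X_C = 5061 Ω
Z = 1100 + j5061 Ω
|Z| = √(1100² + 5061²) = 5179 Ω
∠Z = arctan(5061/1100) = 77.74°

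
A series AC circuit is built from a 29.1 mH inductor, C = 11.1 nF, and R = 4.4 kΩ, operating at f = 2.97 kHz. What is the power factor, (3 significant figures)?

0.716

ω = 2πf = 18660 rad/s
X_L = ωL = 543 Ω
X_C = 1/(ωC) = 4830 Ω
Net reactance X = X_L − X_C = -4280 Ω
Z = 4400 − j4280 Ω
|Z| = √(4400² + 4280²) = 6140 Ω
∠Z = arctan(-4280/4400) = -44.2°
cos φ = cos(-44.2°) = 0.716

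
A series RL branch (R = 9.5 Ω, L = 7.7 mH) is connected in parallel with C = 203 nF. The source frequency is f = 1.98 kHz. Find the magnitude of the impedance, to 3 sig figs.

ω = 2πf = 12440 rad/s
X_L = ωL = 95.8 Ω
X_C = 1/(ωC) = 396 Ω
Branch 1 (R+jX_L): Z₁ = 9.50 + j95.8 Ω, |Z₁| = 96.3 Ω
Branch 2 (−jX_C): Z₂ = −j396 Ω
Parallel: Z = Z₁Z₂/(Z₁+Z₂), |Z| = 127 Ω, ∠Z = 82.5°

127 Ω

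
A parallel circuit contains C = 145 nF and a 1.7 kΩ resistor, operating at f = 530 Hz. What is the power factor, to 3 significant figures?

0.773

ω = 2πf = 3330 rad/s
X_C = 1/(ωC) = 2070 Ω
Parallel: admittances add. Y = 1/R + jωC
Y = (0.000588 + j0.000483) S
|Y| = 0.000761 S → |Z| = 1/|Y| = 1310 Ω, ∠Z = −∠Y = -39.4°
cos φ = cos(-39.4°) = 0.773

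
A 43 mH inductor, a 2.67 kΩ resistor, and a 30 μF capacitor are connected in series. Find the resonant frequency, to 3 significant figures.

ω₀ = 1/√(LC) = 1/√(0.043 × 3e-05) = 880.5 rad/s
f₀ = ω₀/(2π) = 140 Hz

140 Hz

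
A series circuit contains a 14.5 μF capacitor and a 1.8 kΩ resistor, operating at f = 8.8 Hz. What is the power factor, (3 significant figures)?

0.822

ω = 2πf = 55.29 rad/s
X_C = 1/(ωC) = 1250 Ω
Z = 1800 − j1250 Ω
|Z| = √(1800² + 1250²) = 2190 Ω
∠Z = arctan(-1250/1800) = -34.7°
cos φ = cos(-34.7°) = 0.822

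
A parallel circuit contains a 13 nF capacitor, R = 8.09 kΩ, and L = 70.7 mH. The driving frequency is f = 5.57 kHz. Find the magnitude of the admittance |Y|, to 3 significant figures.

ω = 2πf = 35000 rad/s
X_L = ωL = 2470 Ω
X_C = 1/(ωC) = 2200 Ω
Parallel: admittances add. Y = 1/R + 1/(jωL) + jωC
Y = (0.000124 + j5.08e-05) S
|Y| = 0.000134 S → |Z| = 1/|Y| = 7480 Ω, ∠Z = −∠Y = -22.3°

134 μS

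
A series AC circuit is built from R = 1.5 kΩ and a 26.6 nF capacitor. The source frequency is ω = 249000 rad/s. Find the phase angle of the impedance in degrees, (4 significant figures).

X_C = 1/(ωC) = 151.0 Ω
Z = 1500 − j151.0 Ω
|Z| = √(1500² + 151.0²) = 1508 Ω
∠Z = arctan(-151.0/1500) = -5.748°

-5.748°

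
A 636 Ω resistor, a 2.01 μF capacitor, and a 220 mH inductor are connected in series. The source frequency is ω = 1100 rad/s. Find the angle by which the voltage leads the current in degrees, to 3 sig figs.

X_L = ωL = 242 Ω
X_C = 1/(ωC) = 452 Ω
Net reactance X = X_L − X_C = -210 Ω
Z = 636 − j210 Ω
|Z| = √(636² + 210²) = 670 Ω
∠Z = arctan(-210/636) = -18.3°

-18.3°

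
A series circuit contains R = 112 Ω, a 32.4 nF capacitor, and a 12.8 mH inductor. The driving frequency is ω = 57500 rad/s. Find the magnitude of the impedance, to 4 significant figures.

228.6 Ω

X_L = ωL = 736.0 Ω
X_C = 1/(ωC) = 536.8 Ω
Net reactance X = X_L − X_C = 199.2 Ω
Z = 112.0 + j199.2 Ω
|Z| = √(112.0² + 199.2²) = 228.6 Ω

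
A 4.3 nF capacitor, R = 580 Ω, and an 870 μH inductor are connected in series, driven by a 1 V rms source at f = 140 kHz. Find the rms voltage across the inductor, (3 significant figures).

ω = 2πf = 879600 rad/s
X_L = ωL = 765 Ω
X_C = 1/(ωC) = 264 Ω
Net reactance X = X_L − X_C = 501 Ω
Z = 580 + j501 Ω
|Z| = √(580² + 501²) = 766 Ω
I = V/|Z| = 1.30 mA
V_L = I·|Z_L| = 0.00130 × 765 = 0.999 V

0.999 V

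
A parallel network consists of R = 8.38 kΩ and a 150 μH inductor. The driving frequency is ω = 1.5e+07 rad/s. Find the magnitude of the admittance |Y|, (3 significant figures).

460 μS

X_L = ωL = 2250 Ω
Parallel: admittances add. Y = 1/R + 1/(jωL)
Y = (0.000119 − j0.000444) S
|Y| = 0.000460 S → |Z| = 1/|Y| = 2170 Ω, ∠Z = −∠Y = 75.0°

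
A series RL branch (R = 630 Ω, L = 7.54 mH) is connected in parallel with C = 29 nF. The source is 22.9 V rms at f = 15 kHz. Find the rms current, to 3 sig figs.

47.3 mA

ω = 2πf = 94250 rad/s
X_L = ωL = 711 Ω
X_C = 1/(ωC) = 366 Ω
Branch 1 (R+jX_L): Z₁ = 630 + j711 Ω, |Z₁| = 950 Ω
Branch 2 (−jX_C): Z₂ = −j366 Ω
Parallel: Z = Z₁Z₂/(Z₁+Z₂), |Z| = 484 Ω, ∠Z = -70.2°
I = V/|Z| = 22.9/484 = 47.3 mA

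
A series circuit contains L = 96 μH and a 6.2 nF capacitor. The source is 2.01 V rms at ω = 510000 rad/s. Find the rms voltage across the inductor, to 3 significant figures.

X_L = ωL = 49.0 Ω
X_C = 1/(ωC) = 316 Ω
Net reactance X = X_L − X_C = -267 Ω
Z = − j267 Ω
|Z| = √(0² + 267²) = 267 Ω
I = V/|Z| = 7.52 mA
V_L = I·|Z_L| = 0.00752 × 49.0 = 0.368 V

0.368 V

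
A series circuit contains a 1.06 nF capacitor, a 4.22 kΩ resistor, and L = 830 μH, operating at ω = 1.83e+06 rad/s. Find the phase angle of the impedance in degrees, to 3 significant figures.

13.4°

X_L = ωL = 1520 Ω
X_C = 1/(ωC) = 516 Ω
Net reactance X = X_L − X_C = 1000 Ω
Z = 4220 + j1000 Ω
|Z| = √(4220² + 1000²) = 4340 Ω
∠Z = arctan(1000/4220) = 13.4°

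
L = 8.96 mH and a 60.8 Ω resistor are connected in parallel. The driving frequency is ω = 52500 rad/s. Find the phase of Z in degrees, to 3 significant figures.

7.36°

X_L = ωL = 470 Ω
Parallel: admittances add. Y = 1/R + 1/(jωL)
Y = (0.0164 − j0.00213) S
|Y| = 0.0166 S → |Z| = 1/|Y| = 60.3 Ω, ∠Z = −∠Y = 7.36°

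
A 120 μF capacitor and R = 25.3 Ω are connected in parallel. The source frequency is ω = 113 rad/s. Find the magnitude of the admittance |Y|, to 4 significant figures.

41.79 mS

X_C = 1/(ωC) = 73.75 Ω
Parallel: admittances add. Y = 1/R + jωC
Y = (0.03953 + j0.01356) S
|Y| = 0.04179 S → |Z| = 1/|Y| = 23.93 Ω, ∠Z = −∠Y = -18.94°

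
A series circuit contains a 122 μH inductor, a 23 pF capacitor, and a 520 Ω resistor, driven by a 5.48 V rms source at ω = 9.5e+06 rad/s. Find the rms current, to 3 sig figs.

1.59 mA

X_L = ωL = 1160 Ω
X_C = 1/(ωC) = 4580 Ω
Net reactance X = X_L − X_C = -3420 Ω
Z = 520 − j3420 Ω
|Z| = √(520² + 3420²) = 3460 Ω
I = V/|Z| = 5.48/3460 = 1.59 mA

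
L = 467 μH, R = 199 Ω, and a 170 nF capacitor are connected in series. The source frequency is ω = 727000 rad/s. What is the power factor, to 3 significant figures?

0.515

X_L = ωL = 340 Ω
X_C = 1/(ωC) = 8.09 Ω
Net reactance X = X_L − X_C = 331 Ω
Z = 199 + j331 Ω
|Z| = √(199² + 331²) = 387 Ω
∠Z = arctan(331/199) = 59.0°
cos φ = cos(59.0°) = 0.515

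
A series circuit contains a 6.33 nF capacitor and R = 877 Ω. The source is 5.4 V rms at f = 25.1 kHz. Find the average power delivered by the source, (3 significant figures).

14.4 mW

ω = 2πf = 157700 rad/s
X_C = 1/(ωC) = 1000 Ω
Z = 877 − j1000 Ω
|Z| = √(877² + 1000²) = 1330 Ω
∠Z = arctan(-1000/877) = -48.8°
I = V/|Z| = 4.06 mA
P = VI cos φ = 5.4 × 0.00406 × cos(-48.8°) = 14.4 mW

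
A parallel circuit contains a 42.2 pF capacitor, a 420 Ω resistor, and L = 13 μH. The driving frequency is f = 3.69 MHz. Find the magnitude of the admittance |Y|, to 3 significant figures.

ω = 2πf = 2.318e+07 rad/s
X_L = ωL = 301 Ω
X_C = 1/(ωC) = 1020 Ω
Parallel: admittances add. Y = 1/R + 1/(jωL) + jωC
Y = (0.00238 − j0.00234) S
|Y| = 0.00334 S → |Z| = 1/|Y| = 300 Ω, ∠Z = −∠Y = 44.5°

3.34 mS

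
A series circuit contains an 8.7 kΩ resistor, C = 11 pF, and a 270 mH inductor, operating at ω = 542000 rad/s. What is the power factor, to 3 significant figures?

0.377

X_L = ωL = 146000 Ω
X_C = 1/(ωC) = 168000 Ω
Net reactance X = X_L − X_C = -21400 Ω
Z = 8700 − j21400 Ω
|Z| = √(8700² + 21400²) = 23100 Ω
∠Z = arctan(-21400/8700) = -67.9°
cos φ = cos(-67.9°) = 0.377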